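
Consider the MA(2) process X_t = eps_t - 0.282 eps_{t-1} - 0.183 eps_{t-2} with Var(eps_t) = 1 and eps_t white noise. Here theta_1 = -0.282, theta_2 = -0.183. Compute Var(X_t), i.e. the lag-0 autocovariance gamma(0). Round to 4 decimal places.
\gamma(0) = 1.1130

For an MA(q) process X_t = eps_t + sum_i theta_i eps_{t-i} with
Var(eps_t) = sigma^2, the variance is
  gamma(0) = sigma^2 * (1 + sum_i theta_i^2).
  sum_i theta_i^2 = (-0.282)^2 + (-0.183)^2 = 0.079524 + 0.033489 = 0.113013.
  gamma(0) = 1 * (1 + 0.113013) = 1 * 1.113013 = 1.113013, which rounds to 1.1130.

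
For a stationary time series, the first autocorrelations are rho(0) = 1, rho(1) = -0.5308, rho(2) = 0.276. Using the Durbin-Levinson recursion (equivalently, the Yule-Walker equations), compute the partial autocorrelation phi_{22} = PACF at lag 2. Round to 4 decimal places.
\phi_{22} = -0.0080

The PACF at lag k is phi_{kk}, the last component of the solution
to the Yule-Walker system G_k phi = r_k where
  (G_k)_{ij} = rho(|i - j|), (r_k)_i = rho(i), i,j = 1..k.
Equivalently, Durbin-Levinson gives phi_{kk} iteratively:
  phi_{11} = rho(1)
  phi_{kk} = [rho(k) - sum_{j=1..k-1} phi_{k-1,j} rho(k-j)]
            / [1 - sum_{j=1..k-1} phi_{k-1,j} rho(j)],
  phi_{k,j} = phi_{k-1,j} - phi_{kk} phi_{k-1,k-j},  j = 1..k-1.
Step k = 1:
  phi_11 = rho(1) = -0.5308.
Step k = 2:
  phi_22 = [rho(2) - phi_11 rho(1)] / [1 - phi_11 rho(1)] = [0.276 - (-0.5308)(-0.5308)] / [1 - (-0.5308)(-0.5308)]
         = -0.00574864 / 0.71825136 = -0.008.
Therefore phi_{22} = -0.0080.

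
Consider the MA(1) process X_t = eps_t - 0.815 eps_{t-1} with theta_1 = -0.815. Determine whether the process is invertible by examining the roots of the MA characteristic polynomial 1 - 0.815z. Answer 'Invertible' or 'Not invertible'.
\text{Invertible}

The MA(q) characteristic polynomial is P(z) = 1 - 0.815z.
Invertibility requires all roots to lie outside the unit circle, i.e. |z| > 1 for every root.
This is linear in z: 1 + (-0.815) z = 0  =>  z = -1/(-0.815) = 1.226994,  |z| = 1.226994.
Moduli of all roots: 1.2270.
All moduli strictly greater than 1? Yes.
Verdict: Invertible.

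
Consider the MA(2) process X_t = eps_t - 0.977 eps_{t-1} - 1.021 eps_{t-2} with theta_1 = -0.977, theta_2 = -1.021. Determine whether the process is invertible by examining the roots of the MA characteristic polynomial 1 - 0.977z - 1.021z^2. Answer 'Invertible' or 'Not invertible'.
\text{Not invertible}

The MA(q) characteristic polynomial is P(z) = 1 - 0.977z - 1.021z^2.
Invertibility requires all roots to lie outside the unit circle, i.e. |z| > 1 for every root.
Set 1 + (-0.977) z + (-1.021) z^2 = 0, i.e. a z^2 + b z + c = 0 with a = -1.021, b = -0.977, c = 1.
Discriminant D = b^2 - 4ac = (-0.977)^2 - 4*(-1.021)*1 = 0.954529 - (-4.084) = 5.038529.
D >= 0, so the roots are real: z = (-b +/- sqrt(D)) / (2a) = (0.977 +/- 2.244667) / (-2.042).
  z_1 = (0.977 + 2.244667) / (-2.042) = -1.5777,   |z_1| = 1.5777.
  z_2 = (0.977 - 2.244667) / (-2.042) = 0.6208,   |z_2| = 0.6208.
Moduli of all roots: 1.5777, 0.6208.
All moduli strictly greater than 1? No.
Verdict: Not invertible.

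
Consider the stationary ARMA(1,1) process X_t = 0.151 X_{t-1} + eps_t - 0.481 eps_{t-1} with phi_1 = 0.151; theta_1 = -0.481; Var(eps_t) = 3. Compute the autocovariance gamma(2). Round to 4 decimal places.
\gamma(2) = -0.1419

Multiply the model equation by X_{t-k} and take expectations. With theta_0 = psi_0 = 1 and psi_j the MA(infinity) weights, this gives
  gamma(k) - sum_i phi_i gamma(k-i) = c_k,
  c_k = sigma^2 * sum_{j=k..q} theta_j psi_{j-k}   (c_k = 0 for k > q),
using gamma(-m) = gamma(m).
psi-weights needed (psi_j = theta_j + sum_i phi_i psi_{j-i}):
  psi_1 = theta_1 + phi_1 = -0.481 + (0.151) = -0.33
Right-hand sides:
  c_0 = sigma^2 (1 + theta_1 psi_1) = 3 * (1 + (-0.481)(-0.33)) = 3 * 1.15873 = 3.47619
  c_1 = sigma^2 theta_1 = 3 * (-0.481) = -1.443
  c_2 = 0
Equations for k = 0 and k = 1 (AR order 1):
  gamma(0) = phi_1 gamma(1) + c_0
  gamma(1) = phi_1 gamma(0) + c_1
Substituting the second into the first: gamma(0) (1 - phi_1^2) = c_0 + phi_1 c_1, so
  gamma(0) = (c_0 + phi_1 c_1) / (1 - phi_1^2) = (3.47619 + (0.151)(-1.443)) / (1 - (0.151)^2) = 3.258297 / 0.977199 = 3.334323.
  gamma(1) = phi_1 gamma(0) + c_1 = (0.151)(3.334323) + (-1.443) = -0.939517.
For k = 2 (> q): gamma(2) = phi_1 gamma(1) = (0.151)(-0.939517) = -0.141867.
Therefore gamma(2) = -0.1419 (to 4 decimal places).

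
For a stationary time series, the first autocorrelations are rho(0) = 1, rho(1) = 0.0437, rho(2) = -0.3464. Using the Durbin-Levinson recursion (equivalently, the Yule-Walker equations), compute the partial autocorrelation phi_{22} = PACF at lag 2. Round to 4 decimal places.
\phi_{22} = -0.3490

The PACF at lag k is phi_{kk}, the last component of the solution
to the Yule-Walker system G_k phi = r_k where
  (G_k)_{ij} = rho(|i - j|), (r_k)_i = rho(i), i,j = 1..k.
Equivalently, Durbin-Levinson gives phi_{kk} iteratively:
  phi_{11} = rho(1)
  phi_{kk} = [rho(k) - sum_{j=1..k-1} phi_{k-1,j} rho(k-j)]
            / [1 - sum_{j=1..k-1} phi_{k-1,j} rho(j)],
  phi_{k,j} = phi_{k-1,j} - phi_{kk} phi_{k-1,k-j},  j = 1..k-1.
Step k = 1:
  phi_11 = rho(1) = 0.0437.
Step k = 2:
  phi_22 = [rho(2) - phi_11 rho(1)] / [1 - phi_11 rho(1)] = [-0.3464 - (0.0437)(0.0437)] / [1 - (0.0437)(0.0437)]
         = -0.34830969 / 0.99809031 = -0.349.
Therefore phi_{22} = -0.3490.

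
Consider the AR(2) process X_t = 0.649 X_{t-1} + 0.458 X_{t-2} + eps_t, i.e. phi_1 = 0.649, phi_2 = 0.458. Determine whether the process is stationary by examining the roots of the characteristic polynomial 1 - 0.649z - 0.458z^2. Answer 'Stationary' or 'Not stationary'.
\text{Not stationary}

The AR(p) characteristic polynomial is P(z) = 1 - 0.649z - 0.458z^2.
Stationarity requires all roots to lie outside the unit circle, i.e. |z| > 1 for every root.
Set 1 + (-0.649) z + (-0.458) z^2 = 0, i.e. a z^2 + b z + c = 0 with a = -0.458, b = -0.649, c = 1.
Discriminant D = b^2 - 4ac = (-0.649)^2 - 4*(-0.458)*1 = 0.421201 - (-1.832) = 2.253201.
D >= 0, so the roots are real: z = (-b +/- sqrt(D)) / (2a) = (0.649 +/- 1.501067) / (-0.916).
  z_1 = (0.649 + 1.501067) / (-0.916) = -2.3472,   |z_1| = 2.3472.
  z_2 = (0.649 - 1.501067) / (-0.916) = 0.9302,   |z_2| = 0.9302.
Moduli of all roots: 2.3472, 0.9302.
All moduli strictly greater than 1? No.
Verdict: Not stationary.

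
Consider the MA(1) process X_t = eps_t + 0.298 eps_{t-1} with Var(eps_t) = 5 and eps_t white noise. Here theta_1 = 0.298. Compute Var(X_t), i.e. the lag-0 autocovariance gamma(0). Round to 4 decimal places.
\gamma(0) = 5.4440

For an MA(q) process X_t = eps_t + sum_i theta_i eps_{t-i} with
Var(eps_t) = sigma^2, the variance is
  gamma(0) = sigma^2 * (1 + sum_i theta_i^2).
  sum_i theta_i^2 = (0.298)^2 = 0.088804.
  gamma(0) = 5 * (1 + 0.088804) = 5 * 1.088804 = 5.44402, which rounds to 5.4440.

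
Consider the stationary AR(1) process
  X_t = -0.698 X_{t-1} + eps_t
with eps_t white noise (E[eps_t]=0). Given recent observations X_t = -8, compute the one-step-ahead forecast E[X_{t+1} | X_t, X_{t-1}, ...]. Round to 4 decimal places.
E[X_{t+1} \mid \mathcal F_t] = 5.5840

For an AR(p) model X_t = c + sum_i phi_i X_{t-i} + eps_t, the
one-step-ahead conditional mean is
  E[X_{t+1} | X_t, ...] = c + sum_i phi_i X_{t+1-i}.
Substitute known values:
  E[X_{t+1} | ...] = (-0.698) * (-8)
                   = 5.5840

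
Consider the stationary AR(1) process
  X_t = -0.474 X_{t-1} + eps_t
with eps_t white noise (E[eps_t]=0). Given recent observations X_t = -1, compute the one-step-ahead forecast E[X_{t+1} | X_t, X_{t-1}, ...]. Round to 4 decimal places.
E[X_{t+1} \mid \mathcal F_t] = 0.4740

For an AR(p) model X_t = c + sum_i phi_i X_{t-i} + eps_t, the
one-step-ahead conditional mean is
  E[X_{t+1} | X_t, ...] = c + sum_i phi_i X_{t+1-i}.
Substitute known values:
  E[X_{t+1} | ...] = (-0.474) * (-1)
                   = 0.4740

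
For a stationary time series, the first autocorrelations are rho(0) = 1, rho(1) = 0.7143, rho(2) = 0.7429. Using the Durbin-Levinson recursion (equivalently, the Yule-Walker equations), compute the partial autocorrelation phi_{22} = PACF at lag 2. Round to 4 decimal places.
\phi_{22} = 0.4751

The PACF at lag k is phi_{kk}, the last component of the solution
to the Yule-Walker system G_k phi = r_k where
  (G_k)_{ij} = rho(|i - j|), (r_k)_i = rho(i), i,j = 1..k.
Equivalently, Durbin-Levinson gives phi_{kk} iteratively:
  phi_{11} = rho(1)
  phi_{kk} = [rho(k) - sum_{j=1..k-1} phi_{k-1,j} rho(k-j)]
            / [1 - sum_{j=1..k-1} phi_{k-1,j} rho(j)],
  phi_{k,j} = phi_{k-1,j} - phi_{kk} phi_{k-1,k-j},  j = 1..k-1.
Step k = 1:
  phi_11 = rho(1) = 0.7143.
Step k = 2:
  phi_22 = [rho(2) - phi_11 rho(1)] / [1 - phi_11 rho(1)] = [0.7429 - (0.7143)(0.7143)] / [1 - (0.7143)(0.7143)]
         = 0.23267551 / 0.48977551 = 0.4751.
Therefore phi_{22} = 0.4751.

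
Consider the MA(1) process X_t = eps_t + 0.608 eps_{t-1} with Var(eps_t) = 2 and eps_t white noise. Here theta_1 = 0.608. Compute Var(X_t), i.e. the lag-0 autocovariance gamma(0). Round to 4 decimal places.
\gamma(0) = 2.7393

For an MA(q) process X_t = eps_t + sum_i theta_i eps_{t-i} with
Var(eps_t) = sigma^2, the variance is
  gamma(0) = sigma^2 * (1 + sum_i theta_i^2).
  sum_i theta_i^2 = (0.608)^2 = 0.369664.
  gamma(0) = 2 * (1 + 0.369664) = 2 * 1.369664 = 2.739328, which rounds to 2.7393.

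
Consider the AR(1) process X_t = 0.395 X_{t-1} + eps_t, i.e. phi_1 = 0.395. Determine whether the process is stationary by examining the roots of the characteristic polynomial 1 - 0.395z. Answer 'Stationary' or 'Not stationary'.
\text{Stationary}

The AR(p) characteristic polynomial is P(z) = 1 - 0.395z.
Stationarity requires all roots to lie outside the unit circle, i.e. |z| > 1 for every root.
This is linear in z: 1 + (-0.395) z = 0  =>  z = -1/(-0.395) = 2.531646,  |z| = 2.531646.
Moduli of all roots: 2.5316.
All moduli strictly greater than 1? Yes.
Verdict: Stationary.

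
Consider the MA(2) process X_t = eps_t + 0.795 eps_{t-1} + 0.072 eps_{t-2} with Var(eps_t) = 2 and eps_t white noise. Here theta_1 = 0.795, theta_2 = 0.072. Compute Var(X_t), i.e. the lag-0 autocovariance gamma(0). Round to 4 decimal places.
\gamma(0) = 3.2744

For an MA(q) process X_t = eps_t + sum_i theta_i eps_{t-i} with
Var(eps_t) = sigma^2, the variance is
  gamma(0) = sigma^2 * (1 + sum_i theta_i^2).
  sum_i theta_i^2 = (0.795)^2 + (0.072)^2 = 0.632025 + 0.005184 = 0.637209.
  gamma(0) = 2 * (1 + 0.637209) = 2 * 1.637209 = 3.274418, which rounds to 3.2744.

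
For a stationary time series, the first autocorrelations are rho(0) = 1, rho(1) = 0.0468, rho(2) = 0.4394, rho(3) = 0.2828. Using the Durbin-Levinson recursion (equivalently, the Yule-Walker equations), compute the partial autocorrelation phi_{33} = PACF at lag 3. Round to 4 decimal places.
\phi_{33} = 0.3110

The PACF at lag k is phi_{kk}, the last component of the solution
to the Yule-Walker system G_k phi = r_k where
  (G_k)_{ij} = rho(|i - j|), (r_k)_i = rho(i), i,j = 1..k.
Equivalently, Durbin-Levinson gives phi_{kk} iteratively:
  phi_{11} = rho(1)
  phi_{kk} = [rho(k) - sum_{j=1..k-1} phi_{k-1,j} rho(k-j)]
            / [1 - sum_{j=1..k-1} phi_{k-1,j} rho(j)],
  phi_{k,j} = phi_{k-1,j} - phi_{kk} phi_{k-1,k-j},  j = 1..k-1.
Step k = 1:
  phi_11 = rho(1) = 0.0468.
Step k = 2:
  phi_22 = [rho(2) - phi_11 rho(1)] / [1 - phi_11 rho(1)] = [0.4394 - (0.0468)(0.0468)] / [1 - (0.0468)(0.0468)]
         = 0.43720976 / 0.99780976 = 0.438169.
  Update: phi_21 = phi_11 - phi_22 phi_11 = 0.0468 - (0.438169)(0.0468) = 0.026294.
Step k = 3:
  phi_33 = [rho(3) - phi_21 rho(2) - phi_22 rho(1)] / [1 - phi_21 rho(1) - phi_22 rho(2)]
    numerator   = 0.2828 - (0.026294)(0.4394) - (0.438169)(0.0468) = 0.25074023
    denominator = 1 - (0.026294)(0.0468) - (0.438169)(0.4394) = 0.8062378
  phi_33 = 0.25074023 / 0.8062378 = 0.311.
Therefore phi_{33} = 0.3110.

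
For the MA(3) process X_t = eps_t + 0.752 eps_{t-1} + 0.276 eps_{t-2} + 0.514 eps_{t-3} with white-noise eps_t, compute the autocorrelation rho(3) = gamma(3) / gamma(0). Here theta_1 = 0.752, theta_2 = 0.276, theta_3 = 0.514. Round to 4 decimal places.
\rho(3) = 0.2697

For an MA(q) process with theta_0 = 1, the autocovariance is
  gamma(k) = sigma^2 * sum_{i=0..q-k} theta_i * theta_{i+k},
and rho(k) = gamma(k) / gamma(0). Sigma^2 cancels.
  numerator   = (1)*(0.514) = 0.514.
  denominator = (1)^2 + (0.752)^2 + (0.276)^2 + (0.514)^2 = 1.905876.
  rho(3) = 0.514 / 1.905876 = 0.2697.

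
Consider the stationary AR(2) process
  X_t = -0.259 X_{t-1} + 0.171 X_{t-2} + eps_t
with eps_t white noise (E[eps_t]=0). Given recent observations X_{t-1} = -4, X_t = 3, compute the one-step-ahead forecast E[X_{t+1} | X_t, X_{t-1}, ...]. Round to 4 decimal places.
E[X_{t+1} \mid \mathcal F_t] = -1.4610

For an AR(p) model X_t = c + sum_i phi_i X_{t-i} + eps_t, the
one-step-ahead conditional mean is
  E[X_{t+1} | X_t, ...] = c + sum_i phi_i X_{t+1-i}.
Substitute known values:
  E[X_{t+1} | ...] = (-0.259) * (3) + (0.171) * (-4)
                   = -1.4610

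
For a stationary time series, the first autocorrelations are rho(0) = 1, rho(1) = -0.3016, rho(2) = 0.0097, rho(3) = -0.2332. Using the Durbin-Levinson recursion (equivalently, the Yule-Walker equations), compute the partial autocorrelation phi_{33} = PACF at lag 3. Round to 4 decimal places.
\phi_{33} = -0.2850

The PACF at lag k is phi_{kk}, the last component of the solution
to the Yule-Walker system G_k phi = r_k where
  (G_k)_{ij} = rho(|i - j|), (r_k)_i = rho(i), i,j = 1..k.
Equivalently, Durbin-Levinson gives phi_{kk} iteratively:
  phi_{11} = rho(1)
  phi_{kk} = [rho(k) - sum_{j=1..k-1} phi_{k-1,j} rho(k-j)]
            / [1 - sum_{j=1..k-1} phi_{k-1,j} rho(j)],
  phi_{k,j} = phi_{k-1,j} - phi_{kk} phi_{k-1,k-j},  j = 1..k-1.
Step k = 1:
  phi_11 = rho(1) = -0.3016.
Step k = 2:
  phi_22 = [rho(2) - phi_11 rho(1)] / [1 - phi_11 rho(1)] = [0.0097 - (-0.3016)(-0.3016)] / [1 - (-0.3016)(-0.3016)]
         = -0.08126256 / 0.90903744 = -0.089394.
  Update: phi_21 = phi_11 - phi_22 phi_11 = -0.3016 - (-0.089394)(-0.3016) = -0.328561.
Step k = 3:
  phi_33 = [rho(3) - phi_21 rho(2) - phi_22 rho(1)] / [1 - phi_21 rho(1) - phi_22 rho(2)]
    numerator   = -0.2332 - (-0.328561)(0.0097) - (-0.089394)(-0.3016) = -0.25697421
    denominator = 1 - (-0.328561)(-0.3016) - (-0.089394)(0.0097) = 0.90177305
  phi_33 = -0.25697421 / 0.90177305 = -0.285.
Therefore phi_{33} = -0.2850.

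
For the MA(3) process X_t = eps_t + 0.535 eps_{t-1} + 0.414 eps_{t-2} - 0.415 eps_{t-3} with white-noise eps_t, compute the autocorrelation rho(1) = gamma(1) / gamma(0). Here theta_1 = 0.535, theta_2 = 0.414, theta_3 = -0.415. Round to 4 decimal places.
\rho(1) = 0.3587

For an MA(q) process with theta_0 = 1, the autocovariance is
  gamma(k) = sigma^2 * sum_{i=0..q-k} theta_i * theta_{i+k},
and rho(k) = gamma(k) / gamma(0). Sigma^2 cancels.
  numerator   = (1)*(0.535) + (0.535)*(0.414) + (0.414)*(-0.415) = 0.58468.
  denominator = (1)^2 + (0.535)^2 + (0.414)^2 + (-0.415)^2 = 1.629846.
  rho(1) = 0.58468 / 1.629846 = 0.3587.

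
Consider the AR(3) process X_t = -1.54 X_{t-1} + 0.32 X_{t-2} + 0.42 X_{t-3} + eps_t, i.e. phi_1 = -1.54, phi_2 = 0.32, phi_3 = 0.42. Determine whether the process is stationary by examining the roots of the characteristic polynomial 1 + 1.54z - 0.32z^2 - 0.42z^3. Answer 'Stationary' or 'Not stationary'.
\text{Not stationary}

The AR(p) characteristic polynomial is P(z) = 1 + 1.54z - 0.32z^2 - 0.42z^3.
Stationarity requires all roots to lie outside the unit circle, i.e. |z| > 1 for every root.
Degree 3: look for a simple real root z0 first, then factor out (1 - z/z0) and solve the remaining quadratic.
Testing z0 = -2: P(-2) = 1 + (1.54)(-2) + (-0.32)(-2)^2 + (-0.42)(-2)^3
  = 1 + (-3.08) + (-1.28) + (3.36) = 0.  So z_0 = -2 is a root, |z_0| = 2.
Divide out the factor (1 + 0.5 z) = (1 - z/z0) (since 1/z0 = -0.5):
  P(z) = (1 + 0.5 z)(1 + (1.04) z + (-0.84) z^2)
  [check: z-coef 1.04 - (-0.5) = 1.54; z^2-coef -0.84 - (-0.5)(1.04) = -0.32; z^3-coef -(-0.5)(-0.84) = -0.42.]
Remaining roots from the quadratic factor 1 + (1.04) z + (-0.84) z^2:
  Set 1 + (1.04) z + (-0.84) z^2 = 0, i.e. a z^2 + b z + c = 0 with a = -0.84, b = 1.04, c = 1.
  Discriminant D = b^2 - 4ac = (1.04)^2 - 4*(-0.84)*1 = 1.0816 - (-3.36) = 4.4416.
  D >= 0, so the roots are real: z = (-b +/- sqrt(D)) / (2a) = (-1.04 +/- 2.10751) / (-1.68).
    z_1 = (-1.04 + 2.10751) / (-1.68) = -0.6354,   |z_1| = 0.6354.
    z_2 = (-1.04 - 2.10751) / (-1.68) = 1.8735,   |z_2| = 1.8735.
Moduli of all roots: 2.0000, 0.6354, 1.8735.
All moduli strictly greater than 1? No.
Verdict: Not stationary.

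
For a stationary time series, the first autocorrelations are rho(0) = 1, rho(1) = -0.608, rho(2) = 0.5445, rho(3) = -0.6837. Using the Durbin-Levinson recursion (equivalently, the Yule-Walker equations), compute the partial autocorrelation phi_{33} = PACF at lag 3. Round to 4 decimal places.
\phi_{33} = -0.4741

The PACF at lag k is phi_{kk}, the last component of the solution
to the Yule-Walker system G_k phi = r_k where
  (G_k)_{ij} = rho(|i - j|), (r_k)_i = rho(i), i,j = 1..k.
Equivalently, Durbin-Levinson gives phi_{kk} iteratively:
  phi_{11} = rho(1)
  phi_{kk} = [rho(k) - sum_{j=1..k-1} phi_{k-1,j} rho(k-j)]
            / [1 - sum_{j=1..k-1} phi_{k-1,j} rho(j)],
  phi_{k,j} = phi_{k-1,j} - phi_{kk} phi_{k-1,k-j},  j = 1..k-1.
Step k = 1:
  phi_11 = rho(1) = -0.608.
Step k = 2:
  phi_22 = [rho(2) - phi_11 rho(1)] / [1 - phi_11 rho(1)] = [0.5445 - (-0.608)(-0.608)] / [1 - (-0.608)(-0.608)]
         = 0.174836 / 0.630336 = 0.27737.
  Update: phi_21 = phi_11 - phi_22 phi_11 = -0.608 - (0.27737)(-0.608) = -0.439359.
Step k = 3:
  phi_33 = [rho(3) - phi_21 rho(2) - phi_22 rho(1)] / [1 - phi_21 rho(1) - phi_22 rho(2)]
    numerator   = -0.6837 - (-0.439359)(0.5445) - (0.27737)(-0.608) = -0.27582817
    denominator = 1 - (-0.439359)(-0.608) - (0.27737)(0.5445) = 0.58184182
  phi_33 = -0.27582817 / 0.58184182 = -0.4741.
Therefore phi_{33} = -0.4741.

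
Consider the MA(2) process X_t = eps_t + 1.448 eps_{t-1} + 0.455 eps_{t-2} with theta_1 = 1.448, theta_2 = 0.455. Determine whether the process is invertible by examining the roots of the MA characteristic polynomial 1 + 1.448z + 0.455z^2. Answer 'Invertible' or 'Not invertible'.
\text{Invertible}

The MA(q) characteristic polynomial is P(z) = 1 + 1.448z + 0.455z^2.
Invertibility requires all roots to lie outside the unit circle, i.e. |z| > 1 for every root.
Set 1 + (1.448) z + (0.455) z^2 = 0, i.e. a z^2 + b z + c = 0 with a = 0.455, b = 1.448, c = 1.
Discriminant D = b^2 - 4ac = (1.448)^2 - 4*(0.455)*1 = 2.096704 - (1.82) = 0.276704.
D >= 0, so the roots are real: z = (-b +/- sqrt(D)) / (2a) = (-1.448 +/- 0.526027) / (0.91).
  z_1 = (-1.448 + 0.526027) / (0.91) = -1.0132,   |z_1| = 1.0132.
  z_2 = (-1.448 - 0.526027) / (0.91) = -2.1693,   |z_2| = 2.1693.
Moduli of all roots: 1.0132, 2.1693.
All moduli strictly greater than 1? Yes.
Verdict: Invertible.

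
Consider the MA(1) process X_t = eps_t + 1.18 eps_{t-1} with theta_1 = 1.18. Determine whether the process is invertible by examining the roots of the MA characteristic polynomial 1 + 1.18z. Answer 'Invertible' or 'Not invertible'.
\text{Not invertible}

The MA(q) characteristic polynomial is P(z) = 1 + 1.18z.
Invertibility requires all roots to lie outside the unit circle, i.e. |z| > 1 for every root.
This is linear in z: 1 + (1.18) z = 0  =>  z = -1/(1.18) = -0.847458,  |z| = 0.847458.
Moduli of all roots: 0.8475.
All moduli strictly greater than 1? No.
Verdict: Not invertible.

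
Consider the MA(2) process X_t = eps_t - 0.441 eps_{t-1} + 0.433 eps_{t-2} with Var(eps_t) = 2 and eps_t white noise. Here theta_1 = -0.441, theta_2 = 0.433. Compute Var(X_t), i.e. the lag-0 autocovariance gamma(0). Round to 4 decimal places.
\gamma(0) = 2.7639

For an MA(q) process X_t = eps_t + sum_i theta_i eps_{t-i} with
Var(eps_t) = sigma^2, the variance is
  gamma(0) = sigma^2 * (1 + sum_i theta_i^2).
  sum_i theta_i^2 = (-0.441)^2 + (0.433)^2 = 0.194481 + 0.187489 = 0.38197.
  gamma(0) = 2 * (1 + 0.38197) = 2 * 1.38197 = 2.76394, which rounds to 2.7639.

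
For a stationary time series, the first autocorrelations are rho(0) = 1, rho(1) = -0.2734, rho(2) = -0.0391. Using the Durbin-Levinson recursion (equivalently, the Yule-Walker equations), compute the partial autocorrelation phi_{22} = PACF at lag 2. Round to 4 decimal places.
\phi_{22} = -0.1230

The PACF at lag k is phi_{kk}, the last component of the solution
to the Yule-Walker system G_k phi = r_k where
  (G_k)_{ij} = rho(|i - j|), (r_k)_i = rho(i), i,j = 1..k.
Equivalently, Durbin-Levinson gives phi_{kk} iteratively:
  phi_{11} = rho(1)
  phi_{kk} = [rho(k) - sum_{j=1..k-1} phi_{k-1,j} rho(k-j)]
            / [1 - sum_{j=1..k-1} phi_{k-1,j} rho(j)],
  phi_{k,j} = phi_{k-1,j} - phi_{kk} phi_{k-1,k-j},  j = 1..k-1.
Step k = 1:
  phi_11 = rho(1) = -0.2734.
Step k = 2:
  phi_22 = [rho(2) - phi_11 rho(1)] / [1 - phi_11 rho(1)] = [-0.0391 - (-0.2734)(-0.2734)] / [1 - (-0.2734)(-0.2734)]
         = -0.11384756 / 0.92525244 = -0.123.
Therefore phi_{22} = -0.1230.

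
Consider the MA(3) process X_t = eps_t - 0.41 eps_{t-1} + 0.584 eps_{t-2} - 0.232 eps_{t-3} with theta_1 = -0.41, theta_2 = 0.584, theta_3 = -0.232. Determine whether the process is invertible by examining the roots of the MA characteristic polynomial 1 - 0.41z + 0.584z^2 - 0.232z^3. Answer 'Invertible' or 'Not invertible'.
\text{Invertible}

The MA(q) characteristic polynomial is P(z) = 1 - 0.41z + 0.584z^2 - 0.232z^3.
Invertibility requires all roots to lie outside the unit circle, i.e. |z| > 1 for every root.
Degree 3: look for a simple real root z0 first, then factor out (1 - z/z0) and solve the remaining quadratic.
Testing z0 = 2.5: P(2.5) = 1 + (-0.41)(2.5) + (0.584)(2.5)^2 + (-0.232)(2.5)^3
  = 1 + (-1.025) + (3.65) + (-3.625) = 0.  So z_0 = 2.5 is a root, |z_0| = 2.5.
Divide out the factor (1 - 0.4 z) = (1 - z/z0) (since 1/z0 = 0.4):
  P(z) = (1 - 0.4 z)(1 + (-0.01) z + (0.58) z^2)
  [check: z-coef -0.01 - (0.4) = -0.41; z^2-coef 0.58 - (0.4)(-0.01) = 0.584; z^3-coef -(0.4)(0.58) = -0.232.]
Remaining roots from the quadratic factor 1 + (-0.01) z + (0.58) z^2:
  Set 1 + (-0.01) z + (0.58) z^2 = 0, i.e. a z^2 + b z + c = 0 with a = 0.58, b = -0.01, c = 1.
  Discriminant D = b^2 - 4ac = (-0.01)^2 - 4*(0.58)*1 = 0.0001 - (2.32) = -2.3199.
  D < 0, so the roots are the complex-conjugate pair z = (-b +/- i sqrt(-D)) / (2a) = 0.0086 +/- 1.313i.
  For a conjugate pair |z|^2 = z * conj(z) = (product of roots) = c/a = 1/(0.58) = 1.724138, so |z| = sqrt(1.724138) = 1.3131 for both roots.
Moduli of all roots: 2.5000, 1.3131, 1.3131.
All moduli strictly greater than 1? Yes.
Verdict: Invertible.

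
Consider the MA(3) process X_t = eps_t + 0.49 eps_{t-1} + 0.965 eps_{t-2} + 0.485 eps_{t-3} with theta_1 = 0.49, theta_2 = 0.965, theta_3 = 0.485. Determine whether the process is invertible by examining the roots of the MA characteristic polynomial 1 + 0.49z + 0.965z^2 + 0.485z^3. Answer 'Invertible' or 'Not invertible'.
\text{Invertible}

The MA(q) characteristic polynomial is P(z) = 1 + 0.49z + 0.965z^2 + 0.485z^3.
Invertibility requires all roots to lie outside the unit circle, i.e. |z| > 1 for every root.
Degree 3: look for a simple real root z0 first, then factor out (1 - z/z0) and solve the remaining quadratic.
Testing z0 = -2: P(-2) = 1 + (0.49)(-2) + (0.965)(-2)^2 + (0.485)(-2)^3
  = 1 + (-0.98) + (3.86) + (-3.88) = 0.  So z_0 = -2 is a root, |z_0| = 2.
Divide out the factor (1 + 0.5 z) = (1 - z/z0) (since 1/z0 = -0.5):
  P(z) = (1 + 0.5 z)(1 + (-0.01) z + (0.97) z^2)
  [check: z-coef -0.01 - (-0.5) = 0.49; z^2-coef 0.97 - (-0.5)(-0.01) = 0.965; z^3-coef -(-0.5)(0.97) = 0.485.]
Remaining roots from the quadratic factor 1 + (-0.01) z + (0.97) z^2:
  Set 1 + (-0.01) z + (0.97) z^2 = 0, i.e. a z^2 + b z + c = 0 with a = 0.97, b = -0.01, c = 1.
  Discriminant D = b^2 - 4ac = (-0.01)^2 - 4*(0.97)*1 = 0.0001 - (3.88) = -3.8799.
  D < 0, so the roots are the complex-conjugate pair z = (-b +/- i sqrt(-D)) / (2a) = 0.0052 +/- 1.0153i.
  For a conjugate pair |z|^2 = z * conj(z) = (product of roots) = c/a = 1/(0.97) = 1.030928, so |z| = sqrt(1.030928) = 1.0153 for both roots.
Moduli of all roots: 2.0000, 1.0153, 1.0153.
All moduli strictly greater than 1? Yes.
Verdict: Invertible.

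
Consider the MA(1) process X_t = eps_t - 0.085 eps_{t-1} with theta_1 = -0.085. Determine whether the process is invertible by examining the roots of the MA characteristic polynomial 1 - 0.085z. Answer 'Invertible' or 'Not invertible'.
\text{Invertible}

The MA(q) characteristic polynomial is P(z) = 1 - 0.085z.
Invertibility requires all roots to lie outside the unit circle, i.e. |z| > 1 for every root.
This is linear in z: 1 + (-0.085) z = 0  =>  z = -1/(-0.085) = 11.764706,  |z| = 11.764706.
Moduli of all roots: 11.7647.
All moduli strictly greater than 1? Yes.
Verdict: Invertible.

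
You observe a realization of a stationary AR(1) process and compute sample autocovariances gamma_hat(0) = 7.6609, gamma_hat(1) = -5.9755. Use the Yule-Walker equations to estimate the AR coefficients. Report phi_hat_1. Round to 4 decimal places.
\hat\phi_{1} = -0.7800

The Yule-Walker equations for an AR(p) process read, in matrix form,
  Gamma_p phi = r_p,   with   (Gamma_p)_{ij} = gamma(|i - j|),
                       (r_p)_i = gamma(i),   i,j = 1..p.
Substitute the sample gammas (Toeplitz matrix and right-hand side of size 1):
  Gamma_p = [[7.6609]]
  r_p     = [-5.9755]
With p = 1 this is the single equation gamma(0) phi_1 = gamma(1):
  phi_hat_1 = gamma(1) / gamma(0) = -5.9755 / 7.6609 = -0.7800.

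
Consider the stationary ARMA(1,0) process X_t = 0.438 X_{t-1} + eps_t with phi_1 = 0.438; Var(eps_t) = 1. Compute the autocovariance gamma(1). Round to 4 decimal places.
\gamma(1) = 0.5420

Multiply the model equation by X_{t-k} and take expectations. With theta_0 = psi_0 = 1 and psi_j the MA(infinity) weights, this gives
  gamma(k) - sum_i phi_i gamma(k-i) = c_k,
  c_k = sigma^2 * sum_{j=k..q} theta_j psi_{j-k}   (c_k = 0 for k > q),
using gamma(-m) = gamma(m).
Pure AR (q = 0): c_0 = sigma^2 = 1, c_k = 0 for k >= 1.
Equations for k = 0 and k = 1 (AR order 1):
  gamma(0) = phi_1 gamma(1) + c_0
  gamma(1) = phi_1 gamma(0) + c_1
Substituting the second into the first: gamma(0) (1 - phi_1^2) = c_0 + phi_1 c_1, so
  gamma(0) = c_0 / (1 - phi_1^2) = 1 / (1 - (0.438)^2) = 1 / 0.808156 = 1.237385.
  gamma(1) = phi_1 gamma(0) = (0.438)(1.237385) = 0.541975.
Therefore gamma(1) = 0.5420 (to 4 decimal places).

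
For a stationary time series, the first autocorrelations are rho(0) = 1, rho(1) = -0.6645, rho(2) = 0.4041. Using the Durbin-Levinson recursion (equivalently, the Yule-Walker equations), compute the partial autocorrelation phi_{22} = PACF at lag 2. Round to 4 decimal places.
\phi_{22} = -0.0671

The PACF at lag k is phi_{kk}, the last component of the solution
to the Yule-Walker system G_k phi = r_k where
  (G_k)_{ij} = rho(|i - j|), (r_k)_i = rho(i), i,j = 1..k.
Equivalently, Durbin-Levinson gives phi_{kk} iteratively:
  phi_{11} = rho(1)
  phi_{kk} = [rho(k) - sum_{j=1..k-1} phi_{k-1,j} rho(k-j)]
            / [1 - sum_{j=1..k-1} phi_{k-1,j} rho(j)],
  phi_{k,j} = phi_{k-1,j} - phi_{kk} phi_{k-1,k-j},  j = 1..k-1.
Step k = 1:
  phi_11 = rho(1) = -0.6645.
Step k = 2:
  phi_22 = [rho(2) - phi_11 rho(1)] / [1 - phi_11 rho(1)] = [0.4041 - (-0.6645)(-0.6645)] / [1 - (-0.6645)(-0.6645)]
         = -0.03746025 / 0.55843975 = -0.0671.
Therefore phi_{22} = -0.0671.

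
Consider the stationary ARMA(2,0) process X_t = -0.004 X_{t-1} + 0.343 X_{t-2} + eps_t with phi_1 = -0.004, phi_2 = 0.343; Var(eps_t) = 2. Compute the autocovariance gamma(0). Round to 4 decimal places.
\gamma(0) = 2.2668

Multiply the model equation by X_{t-k} and take expectations. With theta_0 = psi_0 = 1 and psi_j the MA(infinity) weights, this gives
  gamma(k) - sum_i phi_i gamma(k-i) = c_k,
  c_k = sigma^2 * sum_{j=k..q} theta_j psi_{j-k}   (c_k = 0 for k > q),
using gamma(-m) = gamma(m).
Pure AR (q = 0): c_0 = sigma^2 = 2, c_k = 0 for k >= 1.
Equations for k = 0, 1, 2 (AR order 2, c_2 = 0):
  (E0) gamma(0) = phi_1 gamma(1) + phi_2 gamma(2) + c_0
  (E1) gamma(1) = phi_1 gamma(0) + phi_2 gamma(1) + c_1
  (E2) gamma(2) = phi_1 gamma(1) + phi_2 gamma(0)
From (E1): gamma(1) = A gamma(0) + B with
  A = phi_1 / (1 - phi_2) = -0.004 / 0.657 = -0.006088,   B = c_1 / (1 - phi_2) = 0 / 0.657 = 0.
Insert (E2) into (E0): gamma(0) (1 - phi_2^2) = phi_1 (1 + phi_2) gamma(1) + c_0.
  phi_1 (1 + phi_2) = (-0.004)(1.343) = -0.005372,   1 - phi_2^2 = 0.882351.
Replace gamma(1) by A gamma(0) + B and collect gamma(0):
  gamma(0) [0.882351 - (-0.005372)(-0.006088)] = c_0 = 2
  gamma(0) * 0.882318 = 2
  gamma(0) = 2 / 0.882318 = 2.266756.
Therefore gamma(0) = 2.2668 (to 4 decimal places).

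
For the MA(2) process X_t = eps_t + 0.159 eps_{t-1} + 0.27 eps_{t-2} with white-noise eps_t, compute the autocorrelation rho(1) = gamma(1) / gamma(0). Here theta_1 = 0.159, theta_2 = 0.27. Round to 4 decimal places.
\rho(1) = 0.1839

For an MA(q) process with theta_0 = 1, the autocovariance is
  gamma(k) = sigma^2 * sum_{i=0..q-k} theta_i * theta_{i+k},
and rho(k) = gamma(k) / gamma(0). Sigma^2 cancels.
  numerator   = (1)*(0.159) + (0.159)*(0.27) = 0.20193.
  denominator = (1)^2 + (0.159)^2 + (0.27)^2 = 1.098181.
  rho(1) = 0.20193 / 1.098181 = 0.1839.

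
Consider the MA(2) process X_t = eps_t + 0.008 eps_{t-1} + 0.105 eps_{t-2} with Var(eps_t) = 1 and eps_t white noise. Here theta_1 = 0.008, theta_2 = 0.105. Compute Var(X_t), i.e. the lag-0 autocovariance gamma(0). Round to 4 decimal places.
\gamma(0) = 1.0111

For an MA(q) process X_t = eps_t + sum_i theta_i eps_{t-i} with
Var(eps_t) = sigma^2, the variance is
  gamma(0) = sigma^2 * (1 + sum_i theta_i^2).
  sum_i theta_i^2 = (0.008)^2 + (0.105)^2 = 0.000064 + 0.011025 = 0.011089.
  gamma(0) = 1 * (1 + 0.011089) = 1 * 1.011089 = 1.011089, which rounds to 1.0111.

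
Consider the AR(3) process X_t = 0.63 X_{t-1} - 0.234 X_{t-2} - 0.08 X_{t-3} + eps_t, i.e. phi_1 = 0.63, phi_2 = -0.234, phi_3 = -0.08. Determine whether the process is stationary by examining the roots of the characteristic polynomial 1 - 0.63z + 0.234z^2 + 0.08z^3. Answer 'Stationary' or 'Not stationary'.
\text{Stationary}

The AR(p) characteristic polynomial is P(z) = 1 - 0.63z + 0.234z^2 + 0.08z^3.
Stationarity requires all roots to lie outside the unit circle, i.e. |z| > 1 for every root.
Degree 3: look for a simple real root z0 first, then factor out (1 - z/z0) and solve the remaining quadratic.
Testing z0 = -5: P(-5) = 1 + (-0.63)(-5) + (0.234)(-5)^2 + (0.08)(-5)^3
  = 1 + (3.15) + (5.85) + (-10) = 0.  So z_0 = -5 is a root, |z_0| = 5.
Divide out the factor (1 + 0.2 z) = (1 - z/z0) (since 1/z0 = -0.2):
  P(z) = (1 + 0.2 z)(1 + (-0.83) z + (0.4) z^2)
  [check: z-coef -0.83 - (-0.2) = -0.63; z^2-coef 0.4 - (-0.2)(-0.83) = 0.234; z^3-coef -(-0.2)(0.4) = 0.08.]
Remaining roots from the quadratic factor 1 + (-0.83) z + (0.4) z^2:
  Set 1 + (-0.83) z + (0.4) z^2 = 0, i.e. a z^2 + b z + c = 0 with a = 0.4, b = -0.83, c = 1.
  Discriminant D = b^2 - 4ac = (-0.83)^2 - 4*(0.4)*1 = 0.6889 - (1.6) = -0.9111.
  D < 0, so the roots are the complex-conjugate pair z = (-b +/- i sqrt(-D)) / (2a) = 1.0375 +/- 1.1931i.
  For a conjugate pair |z|^2 = z * conj(z) = (product of roots) = c/a = 1/(0.4) = 2.5, so |z| = sqrt(2.5) = 1.5811 for both roots.
Moduli of all roots: 5.0000, 1.5811, 1.5811.
All moduli strictly greater than 1? Yes.
Verdict: Stationary.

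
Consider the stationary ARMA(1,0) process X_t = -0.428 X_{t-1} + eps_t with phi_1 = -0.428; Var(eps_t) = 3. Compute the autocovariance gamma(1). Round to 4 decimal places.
\gamma(1) = -1.5720

Multiply the model equation by X_{t-k} and take expectations. With theta_0 = psi_0 = 1 and psi_j the MA(infinity) weights, this gives
  gamma(k) - sum_i phi_i gamma(k-i) = c_k,
  c_k = sigma^2 * sum_{j=k..q} theta_j psi_{j-k}   (c_k = 0 for k > q),
using gamma(-m) = gamma(m).
Pure AR (q = 0): c_0 = sigma^2 = 3, c_k = 0 for k >= 1.
Equations for k = 0 and k = 1 (AR order 1):
  gamma(0) = phi_1 gamma(1) + c_0
  gamma(1) = phi_1 gamma(0) + c_1
Substituting the second into the first: gamma(0) (1 - phi_1^2) = c_0 + phi_1 c_1, so
  gamma(0) = c_0 / (1 - phi_1^2) = 3 / (1 - (-0.428)^2) = 3 / 0.816816 = 3.672798.
  gamma(1) = phi_1 gamma(0) = (-0.428)(3.672798) = -1.571957.
Therefore gamma(1) = -1.5720 (to 4 decimal places).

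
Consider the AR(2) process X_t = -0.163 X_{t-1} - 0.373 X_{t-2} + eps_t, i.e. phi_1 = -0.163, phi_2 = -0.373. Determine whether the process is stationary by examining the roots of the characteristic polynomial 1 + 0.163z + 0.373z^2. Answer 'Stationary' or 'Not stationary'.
\text{Stationary}

The AR(p) characteristic polynomial is P(z) = 1 + 0.163z + 0.373z^2.
Stationarity requires all roots to lie outside the unit circle, i.e. |z| > 1 for every root.
Set 1 + (0.163) z + (0.373) z^2 = 0, i.e. a z^2 + b z + c = 0 with a = 0.373, b = 0.163, c = 1.
Discriminant D = b^2 - 4ac = (0.163)^2 - 4*(0.373)*1 = 0.026569 - (1.492) = -1.465431.
D < 0, so the roots are the complex-conjugate pair z = (-b +/- i sqrt(-D)) / (2a) = -0.2185 +/- 1.6227i.
For a conjugate pair |z|^2 = z * conj(z) = (product of roots) = c/a = 1/(0.373) = 2.680965, so |z| = sqrt(2.680965) = 1.6374 for both roots.
Moduli of all roots: 1.6374, 1.6374.
All moduli strictly greater than 1? Yes.
Verdict: Stationary.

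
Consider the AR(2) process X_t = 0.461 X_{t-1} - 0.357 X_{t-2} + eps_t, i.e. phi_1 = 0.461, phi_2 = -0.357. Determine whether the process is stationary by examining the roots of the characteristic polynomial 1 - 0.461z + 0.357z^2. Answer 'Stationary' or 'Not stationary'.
\text{Stationary}

The AR(p) characteristic polynomial is P(z) = 1 - 0.461z + 0.357z^2.
Stationarity requires all roots to lie outside the unit circle, i.e. |z| > 1 for every root.
Set 1 + (-0.461) z + (0.357) z^2 = 0, i.e. a z^2 + b z + c = 0 with a = 0.357, b = -0.461, c = 1.
Discriminant D = b^2 - 4ac = (-0.461)^2 - 4*(0.357)*1 = 0.212521 - (1.428) = -1.215479.
D < 0, so the roots are the complex-conjugate pair z = (-b +/- i sqrt(-D)) / (2a) = 0.6457 +/- 1.5441i.
For a conjugate pair |z|^2 = z * conj(z) = (product of roots) = c/a = 1/(0.357) = 2.80112, so |z| = sqrt(2.80112) = 1.6737 for both roots.
Moduli of all roots: 1.6737, 1.6737.
All moduli strictly greater than 1? Yes.
Verdict: Stationary.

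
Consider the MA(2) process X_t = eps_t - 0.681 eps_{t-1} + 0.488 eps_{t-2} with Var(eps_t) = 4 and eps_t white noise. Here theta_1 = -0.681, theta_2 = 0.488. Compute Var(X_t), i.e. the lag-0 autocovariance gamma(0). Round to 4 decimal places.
\gamma(0) = 6.8076

For an MA(q) process X_t = eps_t + sum_i theta_i eps_{t-i} with
Var(eps_t) = sigma^2, the variance is
  gamma(0) = sigma^2 * (1 + sum_i theta_i^2).
  sum_i theta_i^2 = (-0.681)^2 + (0.488)^2 = 0.463761 + 0.238144 = 0.701905.
  gamma(0) = 4 * (1 + 0.701905) = 4 * 1.701905 = 6.80762, which rounds to 6.8076.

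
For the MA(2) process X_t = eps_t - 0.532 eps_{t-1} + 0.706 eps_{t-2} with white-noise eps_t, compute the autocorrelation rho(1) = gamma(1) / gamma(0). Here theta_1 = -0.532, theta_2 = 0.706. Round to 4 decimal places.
\rho(1) = -0.5095

For an MA(q) process with theta_0 = 1, the autocovariance is
  gamma(k) = sigma^2 * sum_{i=0..q-k} theta_i * theta_{i+k},
and rho(k) = gamma(k) / gamma(0). Sigma^2 cancels.
  numerator   = (1)*(-0.532) + (-0.532)*(0.706) = -0.907592.
  denominator = (1)^2 + (-0.532)^2 + (0.706)^2 = 1.78146.
  rho(1) = -0.907592 / 1.78146 = -0.5095.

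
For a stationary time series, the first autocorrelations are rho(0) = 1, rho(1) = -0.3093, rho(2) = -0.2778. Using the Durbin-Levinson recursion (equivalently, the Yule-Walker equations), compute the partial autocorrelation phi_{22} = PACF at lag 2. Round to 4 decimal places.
\phi_{22} = -0.4130

The PACF at lag k is phi_{kk}, the last component of the solution
to the Yule-Walker system G_k phi = r_k where
  (G_k)_{ij} = rho(|i - j|), (r_k)_i = rho(i), i,j = 1..k.
Equivalently, Durbin-Levinson gives phi_{kk} iteratively:
  phi_{11} = rho(1)
  phi_{kk} = [rho(k) - sum_{j=1..k-1} phi_{k-1,j} rho(k-j)]
            / [1 - sum_{j=1..k-1} phi_{k-1,j} rho(j)],
  phi_{k,j} = phi_{k-1,j} - phi_{kk} phi_{k-1,k-j},  j = 1..k-1.
Step k = 1:
  phi_11 = rho(1) = -0.3093.
Step k = 2:
  phi_22 = [rho(2) - phi_11 rho(1)] / [1 - phi_11 rho(1)] = [-0.2778 - (-0.3093)(-0.3093)] / [1 - (-0.3093)(-0.3093)]
         = -0.37346649 / 0.90433351 = -0.413.
Therefore phi_{22} = -0.4130.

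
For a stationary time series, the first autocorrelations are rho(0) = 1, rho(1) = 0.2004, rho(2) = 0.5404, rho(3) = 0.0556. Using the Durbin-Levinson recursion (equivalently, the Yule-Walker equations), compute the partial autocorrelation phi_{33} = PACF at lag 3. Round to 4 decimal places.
\phi_{33} = -0.1440

The PACF at lag k is phi_{kk}, the last component of the solution
to the Yule-Walker system G_k phi = r_k where
  (G_k)_{ij} = rho(|i - j|), (r_k)_i = rho(i), i,j = 1..k.
Equivalently, Durbin-Levinson gives phi_{kk} iteratively:
  phi_{11} = rho(1)
  phi_{kk} = [rho(k) - sum_{j=1..k-1} phi_{k-1,j} rho(k-j)]
            / [1 - sum_{j=1..k-1} phi_{k-1,j} rho(j)],
  phi_{k,j} = phi_{k-1,j} - phi_{kk} phi_{k-1,k-j},  j = 1..k-1.
Step k = 1:
  phi_11 = rho(1) = 0.2004.
Step k = 2:
  phi_22 = [rho(2) - phi_11 rho(1)] / [1 - phi_11 rho(1)] = [0.5404 - (0.2004)(0.2004)] / [1 - (0.2004)(0.2004)]
         = 0.50023984 / 0.95983984 = 0.52117.
  Update: phi_21 = phi_11 - phi_22 phi_11 = 0.2004 - (0.52117)(0.2004) = 0.095958.
Step k = 3:
  phi_33 = [rho(3) - phi_21 rho(2) - phi_22 rho(1)] / [1 - phi_21 rho(1) - phi_22 rho(2)]
    numerator   = 0.0556 - (0.095958)(0.5404) - (0.52117)(0.2004) = -0.10069793
    denominator = 1 - (0.095958)(0.2004) - (0.52117)(0.5404) = 0.69912978
  phi_33 = -0.10069793 / 0.69912978 = -0.144.
Therefore phi_{33} = -0.1440.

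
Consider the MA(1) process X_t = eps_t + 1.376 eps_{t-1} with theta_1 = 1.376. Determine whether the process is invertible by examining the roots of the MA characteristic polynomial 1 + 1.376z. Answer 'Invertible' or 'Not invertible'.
\text{Not invertible}

The MA(q) characteristic polynomial is P(z) = 1 + 1.376z.
Invertibility requires all roots to lie outside the unit circle, i.e. |z| > 1 for every root.
This is linear in z: 1 + (1.376) z = 0  =>  z = -1/(1.376) = -0.726744,  |z| = 0.726744.
Moduli of all roots: 0.7267.
All moduli strictly greater than 1? No.
Verdict: Not invertible.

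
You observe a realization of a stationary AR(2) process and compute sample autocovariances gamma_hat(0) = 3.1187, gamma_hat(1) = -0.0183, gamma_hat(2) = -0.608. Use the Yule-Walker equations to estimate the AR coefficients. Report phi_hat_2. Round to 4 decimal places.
\hat\phi_{2} = -0.1950

The Yule-Walker equations for an AR(p) process read, in matrix form,
  Gamma_p phi = r_p,   with   (Gamma_p)_{ij} = gamma(|i - j|),
                       (r_p)_i = gamma(i),   i,j = 1..p.
Substitute the sample gammas (Toeplitz matrix and right-hand side of size 2):
  Gamma_p = [[3.1187, -0.0183], [-0.0183, 3.1187]]
  r_p     = [-0.0183, -0.608]
Written out:
  3.1187 phi_1 - 0.0183 phi_2 = -0.0183
  -0.0183 phi_1 + 3.1187 phi_2 = -0.608
Solve by Cramer's rule:
  det = gamma(0)^2 - gamma(1)^2 = (3.1187)^2 - (-0.0183)^2 = 9.72628969 - 0.00033489 = 9.7259548
  phi_hat_1 = [gamma(1) gamma(0) - gamma(1) gamma(2)] / det = [(-0.0183)(3.1187) - (-0.0183)(-0.608)] / 9.7259548 = -0.06819861 / 9.7259548 = -0.007
  phi_hat_2 = [gamma(0) gamma(2) - gamma(1)^2] / det = [(3.1187)(-0.608) - (-0.0183)^2] / 9.7259548 = -1.89650449 / 9.7259548 = -0.195
So phi_hat = [-0.0070, -0.1950].
Therefore phi_hat_2 = -0.1950.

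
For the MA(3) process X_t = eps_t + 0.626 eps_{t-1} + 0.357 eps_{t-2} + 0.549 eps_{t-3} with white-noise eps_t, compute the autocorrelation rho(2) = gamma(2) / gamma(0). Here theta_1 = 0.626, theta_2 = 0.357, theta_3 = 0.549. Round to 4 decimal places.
\rho(2) = 0.3848

For an MA(q) process with theta_0 = 1, the autocovariance is
  gamma(k) = sigma^2 * sum_{i=0..q-k} theta_i * theta_{i+k},
and rho(k) = gamma(k) / gamma(0). Sigma^2 cancels.
  numerator   = (1)*(0.357) + (0.626)*(0.549) = 0.700674.
  denominator = (1)^2 + (0.626)^2 + (0.357)^2 + (0.549)^2 = 1.820726.
  rho(2) = 0.700674 / 1.820726 = 0.3848.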